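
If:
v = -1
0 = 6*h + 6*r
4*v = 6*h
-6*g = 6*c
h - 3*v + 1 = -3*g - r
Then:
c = 4/3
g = -4/3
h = -2/3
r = 2/3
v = -1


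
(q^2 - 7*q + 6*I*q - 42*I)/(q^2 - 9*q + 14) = (q + 6*I)/(q - 2)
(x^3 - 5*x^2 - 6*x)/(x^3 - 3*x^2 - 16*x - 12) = x/(x + 2)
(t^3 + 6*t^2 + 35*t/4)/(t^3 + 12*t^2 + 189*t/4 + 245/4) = t*(2*t + 5)/(2*t^2 + 17*t + 35)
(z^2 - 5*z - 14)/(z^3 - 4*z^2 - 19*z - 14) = 1/(z + 1)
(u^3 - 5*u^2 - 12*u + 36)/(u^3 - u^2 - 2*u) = (u^2 - 3*u - 18)/(u*(u + 1))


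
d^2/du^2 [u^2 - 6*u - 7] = 2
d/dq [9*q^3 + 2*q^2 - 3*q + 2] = 27*q^2 + 4*q - 3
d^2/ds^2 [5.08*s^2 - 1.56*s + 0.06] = 10.1600000000000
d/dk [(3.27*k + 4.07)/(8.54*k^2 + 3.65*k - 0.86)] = (27.9258*k^2 + 11.9355*k - (3.27*k + 4.07)*(17.08*k + 3.65) - 2.8122)/(8.54*k^2 + 3.65*k - 0.86)^2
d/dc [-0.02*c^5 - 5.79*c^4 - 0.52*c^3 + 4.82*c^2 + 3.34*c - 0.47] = -0.1*c^4 - 23.16*c^3 - 1.56*c^2 + 9.64*c + 3.34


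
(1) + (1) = 2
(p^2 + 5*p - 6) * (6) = 6*p^2 + 30*p - 36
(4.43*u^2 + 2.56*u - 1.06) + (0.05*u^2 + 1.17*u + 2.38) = 4.48*u^2 + 3.73*u + 1.32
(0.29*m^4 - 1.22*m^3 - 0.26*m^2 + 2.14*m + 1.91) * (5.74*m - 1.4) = 1.6646*m^5 - 7.4088*m^4 + 0.2156*m^3 + 12.6476*m^2 + 7.9674*m - 2.674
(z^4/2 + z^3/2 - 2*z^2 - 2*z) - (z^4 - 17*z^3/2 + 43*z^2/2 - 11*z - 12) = -z^4/2 + 9*z^3 - 47*z^2/2 + 9*z + 12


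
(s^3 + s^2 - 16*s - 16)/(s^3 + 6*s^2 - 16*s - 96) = (s + 1)/(s + 6)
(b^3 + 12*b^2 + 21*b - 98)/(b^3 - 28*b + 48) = (b^2 + 14*b + 49)/(b^2 + 2*b - 24)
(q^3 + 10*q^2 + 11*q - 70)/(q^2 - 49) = (q^2 + 3*q - 10)/(q - 7)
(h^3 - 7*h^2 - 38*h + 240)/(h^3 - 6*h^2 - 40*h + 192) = (h - 5)/(h - 4)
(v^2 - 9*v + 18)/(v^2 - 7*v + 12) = (v - 6)/(v - 4)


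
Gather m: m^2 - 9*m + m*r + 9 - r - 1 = m^2 + m*(r - 9) - r + 8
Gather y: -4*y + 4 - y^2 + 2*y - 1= -y^2 - 2*y + 3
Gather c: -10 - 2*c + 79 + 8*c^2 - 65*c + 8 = 8*c^2 - 67*c + 77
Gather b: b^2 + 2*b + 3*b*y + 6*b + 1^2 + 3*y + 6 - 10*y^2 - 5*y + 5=b^2 + b*(3*y + 8) - 10*y^2 - 2*y + 12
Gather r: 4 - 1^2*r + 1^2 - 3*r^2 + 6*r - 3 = -3*r^2 + 5*r + 2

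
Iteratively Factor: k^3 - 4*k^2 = (k)*(k^2 - 4*k) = k^2*(k - 4)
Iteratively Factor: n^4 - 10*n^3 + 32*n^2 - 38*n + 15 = (n - 5)*(n^3 - 5*n^2 + 7*n - 3) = (n - 5)*(n - 3)*(n^2 - 2*n + 1) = (n - 5)*(n - 3)*(n - 1)*(n - 1)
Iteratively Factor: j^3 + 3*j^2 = (j)*(j^2 + 3*j) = j*(j + 3)*(j)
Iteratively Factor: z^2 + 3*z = (z)*(z + 3)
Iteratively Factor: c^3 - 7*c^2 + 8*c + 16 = (c - 4)*(c^2 - 3*c - 4) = (c - 4)^2*(c + 1)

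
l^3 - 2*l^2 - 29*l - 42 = (l - 7)*(l + 2)*(l + 3)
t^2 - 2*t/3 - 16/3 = (t - 8/3)*(t + 2)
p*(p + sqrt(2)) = p^2 + sqrt(2)*p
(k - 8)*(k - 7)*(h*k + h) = h*k^3 - 14*h*k^2 + 41*h*k + 56*h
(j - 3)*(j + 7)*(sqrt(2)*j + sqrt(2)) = sqrt(2)*j^3 + 5*sqrt(2)*j^2 - 17*sqrt(2)*j - 21*sqrt(2)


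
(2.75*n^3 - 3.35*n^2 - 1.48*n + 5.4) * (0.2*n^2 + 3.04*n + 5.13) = 0.55*n^5 + 7.69*n^4 + 3.6275*n^3 - 20.6047*n^2 + 8.8236*n + 27.702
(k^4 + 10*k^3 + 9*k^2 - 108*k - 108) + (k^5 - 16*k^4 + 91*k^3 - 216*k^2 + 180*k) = k^5 - 15*k^4 + 101*k^3 - 207*k^2 + 72*k - 108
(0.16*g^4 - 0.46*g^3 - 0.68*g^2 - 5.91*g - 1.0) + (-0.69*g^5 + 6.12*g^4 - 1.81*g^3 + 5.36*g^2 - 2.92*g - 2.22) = -0.69*g^5 + 6.28*g^4 - 2.27*g^3 + 4.68*g^2 - 8.83*g - 3.22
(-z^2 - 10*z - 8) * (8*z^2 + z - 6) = -8*z^4 - 81*z^3 - 68*z^2 + 52*z + 48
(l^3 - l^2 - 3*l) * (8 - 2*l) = -2*l^4 + 10*l^3 - 2*l^2 - 24*l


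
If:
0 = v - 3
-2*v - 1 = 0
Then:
No Solution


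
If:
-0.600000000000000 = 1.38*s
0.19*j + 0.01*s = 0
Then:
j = 0.02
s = -0.43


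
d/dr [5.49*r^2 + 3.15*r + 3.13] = 10.98*r + 3.15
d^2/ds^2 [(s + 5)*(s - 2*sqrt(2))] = 2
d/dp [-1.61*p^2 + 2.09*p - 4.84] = 2.09 - 3.22*p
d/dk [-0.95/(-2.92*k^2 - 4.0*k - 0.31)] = (-5.548*k - 3.8)/(2.92*k^2 + 4.0*k + 0.31)^2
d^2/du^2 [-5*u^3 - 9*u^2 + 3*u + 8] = -30*u - 18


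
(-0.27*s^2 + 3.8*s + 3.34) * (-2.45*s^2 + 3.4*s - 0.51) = 0.6615*s^4 - 10.228*s^3 + 4.8747*s^2 + 9.418*s - 1.7034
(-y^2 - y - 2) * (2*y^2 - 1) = -2*y^4 - 2*y^3 - 3*y^2 + y + 2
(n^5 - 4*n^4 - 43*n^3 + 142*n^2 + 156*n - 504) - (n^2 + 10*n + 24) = n^5 - 4*n^4 - 43*n^3 + 141*n^2 + 146*n - 528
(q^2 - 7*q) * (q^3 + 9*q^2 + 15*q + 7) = q^5 + 2*q^4 - 48*q^3 - 98*q^2 - 49*q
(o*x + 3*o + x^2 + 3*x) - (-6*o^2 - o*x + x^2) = 6*o^2 + 2*o*x + 3*o + 3*x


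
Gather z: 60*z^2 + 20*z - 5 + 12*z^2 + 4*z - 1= 72*z^2 + 24*z - 6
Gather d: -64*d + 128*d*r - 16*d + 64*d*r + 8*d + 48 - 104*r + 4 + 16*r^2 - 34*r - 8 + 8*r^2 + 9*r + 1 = d*(192*r - 72) + 24*r^2 - 129*r + 45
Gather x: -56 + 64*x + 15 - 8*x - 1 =56*x - 42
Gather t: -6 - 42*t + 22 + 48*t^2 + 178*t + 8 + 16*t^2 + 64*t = 64*t^2 + 200*t + 24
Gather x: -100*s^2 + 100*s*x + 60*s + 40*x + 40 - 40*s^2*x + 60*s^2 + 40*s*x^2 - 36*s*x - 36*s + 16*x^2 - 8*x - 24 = -40*s^2 + 24*s + x^2*(40*s + 16) + x*(-40*s^2 + 64*s + 32) + 16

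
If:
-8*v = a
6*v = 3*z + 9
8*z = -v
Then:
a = -192/17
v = 24/17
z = -3/17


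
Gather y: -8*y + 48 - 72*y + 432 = 480 - 80*y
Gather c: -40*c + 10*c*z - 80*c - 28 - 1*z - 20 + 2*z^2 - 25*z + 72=c*(10*z - 120) + 2*z^2 - 26*z + 24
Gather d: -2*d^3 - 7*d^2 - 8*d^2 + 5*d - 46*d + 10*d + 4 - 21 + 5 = -2*d^3 - 15*d^2 - 31*d - 12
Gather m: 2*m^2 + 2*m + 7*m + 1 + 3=2*m^2 + 9*m + 4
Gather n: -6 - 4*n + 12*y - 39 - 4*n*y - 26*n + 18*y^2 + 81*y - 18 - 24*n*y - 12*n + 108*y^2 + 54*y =n*(-28*y - 42) + 126*y^2 + 147*y - 63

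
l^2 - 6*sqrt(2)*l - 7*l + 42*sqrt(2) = (l - 7)*(l - 6*sqrt(2))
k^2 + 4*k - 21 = (k - 3)*(k + 7)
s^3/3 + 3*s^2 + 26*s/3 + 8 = (s/3 + 1)*(s + 2)*(s + 4)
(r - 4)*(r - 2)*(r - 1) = r^3 - 7*r^2 + 14*r - 8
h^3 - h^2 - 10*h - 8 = (h - 4)*(h + 1)*(h + 2)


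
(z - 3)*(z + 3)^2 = z^3 + 3*z^2 - 9*z - 27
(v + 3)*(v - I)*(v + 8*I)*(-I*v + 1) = -I*v^4 + 8*v^3 - 3*I*v^3 + 24*v^2 - I*v^2 + 8*v - 3*I*v + 24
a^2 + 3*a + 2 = (a + 1)*(a + 2)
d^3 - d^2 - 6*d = d*(d - 3)*(d + 2)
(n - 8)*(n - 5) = n^2 - 13*n + 40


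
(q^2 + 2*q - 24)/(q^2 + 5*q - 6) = (q - 4)/(q - 1)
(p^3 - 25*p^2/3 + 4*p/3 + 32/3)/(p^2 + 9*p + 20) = (3*p^3 - 25*p^2 + 4*p + 32)/(3*(p^2 + 9*p + 20))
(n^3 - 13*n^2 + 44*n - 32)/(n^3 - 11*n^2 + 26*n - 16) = (n - 4)/(n - 2)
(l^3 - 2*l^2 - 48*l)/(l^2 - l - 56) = l*(l + 6)/(l + 7)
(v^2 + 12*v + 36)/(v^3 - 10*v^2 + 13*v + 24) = (v^2 + 12*v + 36)/(v^3 - 10*v^2 + 13*v + 24)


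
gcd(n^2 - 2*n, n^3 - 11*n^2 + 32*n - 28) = n - 2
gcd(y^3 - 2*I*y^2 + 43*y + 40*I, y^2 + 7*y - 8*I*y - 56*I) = y - 8*I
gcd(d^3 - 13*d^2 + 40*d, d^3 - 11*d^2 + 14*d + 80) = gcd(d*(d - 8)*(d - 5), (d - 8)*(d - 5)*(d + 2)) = d^2 - 13*d + 40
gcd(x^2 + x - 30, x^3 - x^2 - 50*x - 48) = x + 6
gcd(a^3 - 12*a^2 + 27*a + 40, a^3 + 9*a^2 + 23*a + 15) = a + 1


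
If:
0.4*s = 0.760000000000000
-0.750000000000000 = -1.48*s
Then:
No Solution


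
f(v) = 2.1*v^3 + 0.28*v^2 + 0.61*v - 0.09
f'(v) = 6.3*v^2 + 0.56*v + 0.61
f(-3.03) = -57.79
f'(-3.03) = 56.75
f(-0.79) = -1.43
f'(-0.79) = 4.10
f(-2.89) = -50.20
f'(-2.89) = 51.61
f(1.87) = 15.76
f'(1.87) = 23.69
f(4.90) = 256.68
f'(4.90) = 154.62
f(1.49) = 8.39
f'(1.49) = 15.43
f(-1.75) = -11.55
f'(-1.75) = 18.92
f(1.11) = 3.80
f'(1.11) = 8.99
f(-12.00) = -3595.89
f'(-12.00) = 901.09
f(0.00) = -0.09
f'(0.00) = 0.61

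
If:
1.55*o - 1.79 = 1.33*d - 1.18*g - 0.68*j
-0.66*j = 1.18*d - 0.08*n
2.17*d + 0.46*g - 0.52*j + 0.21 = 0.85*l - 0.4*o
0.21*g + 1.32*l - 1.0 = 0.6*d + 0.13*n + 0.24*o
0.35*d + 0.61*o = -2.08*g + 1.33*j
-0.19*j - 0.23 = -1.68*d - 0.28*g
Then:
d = 0.24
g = -0.78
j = -0.22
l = 1.54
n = 1.79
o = 2.05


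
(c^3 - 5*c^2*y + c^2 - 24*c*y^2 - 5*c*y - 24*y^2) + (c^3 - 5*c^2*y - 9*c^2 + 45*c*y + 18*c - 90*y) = 2*c^3 - 10*c^2*y - 8*c^2 - 24*c*y^2 + 40*c*y + 18*c - 24*y^2 - 90*y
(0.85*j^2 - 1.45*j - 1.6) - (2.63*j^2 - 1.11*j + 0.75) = -1.78*j^2 - 0.34*j - 2.35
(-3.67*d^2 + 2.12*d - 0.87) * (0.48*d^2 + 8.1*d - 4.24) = -1.7616*d^4 - 28.7094*d^3 + 32.3152*d^2 - 16.0358*d + 3.6888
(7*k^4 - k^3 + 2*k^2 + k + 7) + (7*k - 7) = 7*k^4 - k^3 + 2*k^2 + 8*k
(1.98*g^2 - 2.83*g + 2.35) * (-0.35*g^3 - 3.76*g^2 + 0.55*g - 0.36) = -0.693*g^5 - 6.4543*g^4 + 10.9073*g^3 - 11.1053*g^2 + 2.3113*g - 0.846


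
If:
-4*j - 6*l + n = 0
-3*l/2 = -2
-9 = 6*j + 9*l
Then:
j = -7/2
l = 4/3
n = -6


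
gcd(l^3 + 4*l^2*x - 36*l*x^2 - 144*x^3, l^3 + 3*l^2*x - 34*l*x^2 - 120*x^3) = -l^2 + 2*l*x + 24*x^2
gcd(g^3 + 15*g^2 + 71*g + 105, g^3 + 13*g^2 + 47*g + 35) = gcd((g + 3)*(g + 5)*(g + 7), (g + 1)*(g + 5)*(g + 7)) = g^2 + 12*g + 35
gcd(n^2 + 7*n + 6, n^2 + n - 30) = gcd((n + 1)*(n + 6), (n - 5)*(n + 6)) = n + 6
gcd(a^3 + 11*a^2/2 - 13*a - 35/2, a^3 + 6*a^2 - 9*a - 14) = a^2 + 8*a + 7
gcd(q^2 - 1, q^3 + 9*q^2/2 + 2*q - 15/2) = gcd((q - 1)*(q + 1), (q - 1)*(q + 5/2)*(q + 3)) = q - 1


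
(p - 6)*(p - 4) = p^2 - 10*p + 24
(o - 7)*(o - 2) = o^2 - 9*o + 14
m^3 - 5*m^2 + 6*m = m*(m - 3)*(m - 2)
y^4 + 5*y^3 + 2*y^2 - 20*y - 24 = (y - 2)*(y + 2)^2*(y + 3)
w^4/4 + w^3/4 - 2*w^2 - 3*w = w*(w/4 + 1/2)*(w - 3)*(w + 2)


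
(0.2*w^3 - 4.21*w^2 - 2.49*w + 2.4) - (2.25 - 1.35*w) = 0.2*w^3 - 4.21*w^2 - 1.14*w + 0.15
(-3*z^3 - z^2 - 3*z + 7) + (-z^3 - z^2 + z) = -4*z^3 - 2*z^2 - 2*z + 7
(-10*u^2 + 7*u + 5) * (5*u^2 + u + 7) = -50*u^4 + 25*u^3 - 38*u^2 + 54*u + 35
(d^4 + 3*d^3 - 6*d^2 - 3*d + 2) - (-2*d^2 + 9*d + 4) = d^4 + 3*d^3 - 4*d^2 - 12*d - 2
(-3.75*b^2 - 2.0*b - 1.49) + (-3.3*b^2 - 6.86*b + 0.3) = -7.05*b^2 - 8.86*b - 1.19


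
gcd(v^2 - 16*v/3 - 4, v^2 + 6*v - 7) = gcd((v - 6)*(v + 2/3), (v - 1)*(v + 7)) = 1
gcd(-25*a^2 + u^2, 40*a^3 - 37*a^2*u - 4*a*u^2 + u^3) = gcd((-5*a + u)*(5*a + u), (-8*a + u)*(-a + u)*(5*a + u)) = 5*a + u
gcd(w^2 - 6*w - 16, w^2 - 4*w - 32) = w - 8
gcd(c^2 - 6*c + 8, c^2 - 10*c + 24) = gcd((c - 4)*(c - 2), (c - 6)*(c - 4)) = c - 4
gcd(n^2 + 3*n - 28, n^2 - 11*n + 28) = n - 4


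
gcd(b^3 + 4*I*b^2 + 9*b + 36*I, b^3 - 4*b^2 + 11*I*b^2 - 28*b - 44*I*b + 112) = b + 4*I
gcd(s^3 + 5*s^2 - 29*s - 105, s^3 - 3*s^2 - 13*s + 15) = s^2 - 2*s - 15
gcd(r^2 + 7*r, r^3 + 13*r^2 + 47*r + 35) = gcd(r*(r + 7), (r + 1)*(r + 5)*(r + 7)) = r + 7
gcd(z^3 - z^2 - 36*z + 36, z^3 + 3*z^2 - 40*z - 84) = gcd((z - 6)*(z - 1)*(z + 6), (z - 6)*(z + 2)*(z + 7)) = z - 6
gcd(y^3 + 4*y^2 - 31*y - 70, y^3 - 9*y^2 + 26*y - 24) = 1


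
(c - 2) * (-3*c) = -3*c^2 + 6*c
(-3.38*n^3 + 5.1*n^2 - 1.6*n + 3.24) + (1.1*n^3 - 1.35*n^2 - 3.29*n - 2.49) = -2.28*n^3 + 3.75*n^2 - 4.89*n + 0.75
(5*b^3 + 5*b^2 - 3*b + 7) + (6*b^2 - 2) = 5*b^3 + 11*b^2 - 3*b + 5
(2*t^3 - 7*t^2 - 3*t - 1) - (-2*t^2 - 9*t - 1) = 2*t^3 - 5*t^2 + 6*t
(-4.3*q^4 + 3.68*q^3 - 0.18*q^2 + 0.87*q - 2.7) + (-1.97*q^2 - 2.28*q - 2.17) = -4.3*q^4 + 3.68*q^3 - 2.15*q^2 - 1.41*q - 4.87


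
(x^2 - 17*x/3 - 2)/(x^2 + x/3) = (x - 6)/x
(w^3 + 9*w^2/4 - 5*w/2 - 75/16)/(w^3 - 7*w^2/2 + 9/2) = (8*w^2 + 30*w + 25)/(8*(w^2 - 2*w - 3))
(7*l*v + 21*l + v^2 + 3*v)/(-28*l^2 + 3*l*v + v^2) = (v + 3)/(-4*l + v)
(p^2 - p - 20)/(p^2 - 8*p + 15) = (p + 4)/(p - 3)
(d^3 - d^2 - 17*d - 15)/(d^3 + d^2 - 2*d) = (d^3 - d^2 - 17*d - 15)/(d*(d^2 + d - 2))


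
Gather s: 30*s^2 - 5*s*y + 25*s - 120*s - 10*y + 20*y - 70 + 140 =30*s^2 + s*(-5*y - 95) + 10*y + 70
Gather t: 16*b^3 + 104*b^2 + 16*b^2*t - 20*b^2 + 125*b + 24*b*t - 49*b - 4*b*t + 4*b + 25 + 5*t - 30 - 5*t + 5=16*b^3 + 84*b^2 + 80*b + t*(16*b^2 + 20*b)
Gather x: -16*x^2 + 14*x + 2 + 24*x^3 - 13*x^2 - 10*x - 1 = 24*x^3 - 29*x^2 + 4*x + 1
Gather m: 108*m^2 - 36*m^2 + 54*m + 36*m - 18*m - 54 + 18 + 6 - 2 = 72*m^2 + 72*m - 32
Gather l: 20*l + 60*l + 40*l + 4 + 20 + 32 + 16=120*l + 72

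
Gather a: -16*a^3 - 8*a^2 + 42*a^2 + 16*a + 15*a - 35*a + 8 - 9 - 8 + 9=-16*a^3 + 34*a^2 - 4*a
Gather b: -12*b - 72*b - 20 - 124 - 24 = -84*b - 168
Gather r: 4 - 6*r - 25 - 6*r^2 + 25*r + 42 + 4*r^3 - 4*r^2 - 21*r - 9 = 4*r^3 - 10*r^2 - 2*r + 12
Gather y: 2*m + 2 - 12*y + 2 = 2*m - 12*y + 4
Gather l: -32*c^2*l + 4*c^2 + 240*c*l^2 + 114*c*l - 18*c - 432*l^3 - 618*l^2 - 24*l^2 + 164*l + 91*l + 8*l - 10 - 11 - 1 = 4*c^2 - 18*c - 432*l^3 + l^2*(240*c - 642) + l*(-32*c^2 + 114*c + 263) - 22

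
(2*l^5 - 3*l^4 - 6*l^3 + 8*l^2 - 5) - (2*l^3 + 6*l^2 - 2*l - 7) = 2*l^5 - 3*l^4 - 8*l^3 + 2*l^2 + 2*l + 2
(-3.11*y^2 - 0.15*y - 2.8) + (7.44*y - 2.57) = -3.11*y^2 + 7.29*y - 5.37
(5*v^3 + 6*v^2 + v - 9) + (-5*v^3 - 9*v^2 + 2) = -3*v^2 + v - 7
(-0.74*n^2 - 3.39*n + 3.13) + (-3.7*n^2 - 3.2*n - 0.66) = -4.44*n^2 - 6.59*n + 2.47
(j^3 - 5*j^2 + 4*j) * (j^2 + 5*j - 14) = j^5 - 35*j^3 + 90*j^2 - 56*j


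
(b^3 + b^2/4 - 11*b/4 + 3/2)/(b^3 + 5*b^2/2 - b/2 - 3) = (4*b - 3)/(2*(2*b + 3))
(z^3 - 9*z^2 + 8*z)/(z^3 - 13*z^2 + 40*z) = (z - 1)/(z - 5)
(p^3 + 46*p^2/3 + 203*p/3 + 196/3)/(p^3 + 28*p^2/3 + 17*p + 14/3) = (3*p^2 + 25*p + 28)/(3*p^2 + 7*p + 2)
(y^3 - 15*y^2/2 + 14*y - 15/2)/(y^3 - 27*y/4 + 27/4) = 2*(y^2 - 6*y + 5)/(2*y^2 + 3*y - 9)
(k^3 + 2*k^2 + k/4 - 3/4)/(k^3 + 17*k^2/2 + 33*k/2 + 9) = (k - 1/2)/(k + 6)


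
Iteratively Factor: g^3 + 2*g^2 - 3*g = (g + 3)*(g^2 - g) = g*(g + 3)*(g - 1)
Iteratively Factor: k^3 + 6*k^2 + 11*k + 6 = (k + 1)*(k^2 + 5*k + 6) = (k + 1)*(k + 2)*(k + 3)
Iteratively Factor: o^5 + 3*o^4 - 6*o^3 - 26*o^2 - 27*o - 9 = (o - 3)*(o^4 + 6*o^3 + 12*o^2 + 10*o + 3) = (o - 3)*(o + 1)*(o^3 + 5*o^2 + 7*o + 3) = (o - 3)*(o + 1)*(o + 3)*(o^2 + 2*o + 1) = (o - 3)*(o + 1)^2*(o + 3)*(o + 1)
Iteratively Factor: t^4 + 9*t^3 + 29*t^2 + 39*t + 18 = (t + 3)*(t^3 + 6*t^2 + 11*t + 6) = (t + 1)*(t + 3)*(t^2 + 5*t + 6) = (t + 1)*(t + 2)*(t + 3)*(t + 3)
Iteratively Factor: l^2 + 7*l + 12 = (l + 4)*(l + 3)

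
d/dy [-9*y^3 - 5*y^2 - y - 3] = -27*y^2 - 10*y - 1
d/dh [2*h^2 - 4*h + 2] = 4*h - 4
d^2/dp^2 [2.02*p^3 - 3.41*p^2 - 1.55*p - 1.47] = 12.12*p - 6.82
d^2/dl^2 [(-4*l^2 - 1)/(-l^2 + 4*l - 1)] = 2*(16*l^3 - 9*l^2 - 12*l + 19)/(l^6 - 12*l^5 + 51*l^4 - 88*l^3 + 51*l^2 - 12*l + 1)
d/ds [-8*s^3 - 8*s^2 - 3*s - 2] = -24*s^2 - 16*s - 3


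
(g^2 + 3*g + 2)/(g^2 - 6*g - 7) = (g + 2)/(g - 7)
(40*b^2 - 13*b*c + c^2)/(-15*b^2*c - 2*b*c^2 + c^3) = (-8*b + c)/(c*(3*b + c))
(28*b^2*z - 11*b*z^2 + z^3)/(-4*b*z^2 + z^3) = (-7*b + z)/z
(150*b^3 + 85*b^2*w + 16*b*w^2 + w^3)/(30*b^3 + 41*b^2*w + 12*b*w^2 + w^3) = (5*b + w)/(b + w)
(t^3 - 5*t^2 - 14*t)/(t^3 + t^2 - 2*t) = (t - 7)/(t - 1)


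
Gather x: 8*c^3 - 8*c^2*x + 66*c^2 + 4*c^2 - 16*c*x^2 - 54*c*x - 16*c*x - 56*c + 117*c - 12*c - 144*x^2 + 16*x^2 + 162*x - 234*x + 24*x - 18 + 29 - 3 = 8*c^3 + 70*c^2 + 49*c + x^2*(-16*c - 128) + x*(-8*c^2 - 70*c - 48) + 8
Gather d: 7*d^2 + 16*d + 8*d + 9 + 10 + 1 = 7*d^2 + 24*d + 20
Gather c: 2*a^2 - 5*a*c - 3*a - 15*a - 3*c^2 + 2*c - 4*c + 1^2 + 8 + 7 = 2*a^2 - 18*a - 3*c^2 + c*(-5*a - 2) + 16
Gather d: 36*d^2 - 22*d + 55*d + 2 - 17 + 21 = 36*d^2 + 33*d + 6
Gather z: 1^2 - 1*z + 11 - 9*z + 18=30 - 10*z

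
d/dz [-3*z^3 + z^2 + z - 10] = -9*z^2 + 2*z + 1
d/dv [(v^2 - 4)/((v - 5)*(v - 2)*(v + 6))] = (-v^2 - 4*v - 32)/(v^4 + 2*v^3 - 59*v^2 - 60*v + 900)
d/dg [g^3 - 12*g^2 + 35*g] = 3*g^2 - 24*g + 35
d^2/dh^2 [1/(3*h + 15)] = 2/(3*(h + 5)^3)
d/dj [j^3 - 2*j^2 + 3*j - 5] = 3*j^2 - 4*j + 3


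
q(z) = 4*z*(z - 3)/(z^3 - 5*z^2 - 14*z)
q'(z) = 4*z*(z - 3)*(-3*z^2 + 10*z + 14)/(z^3 - 5*z^2 - 14*z)^2 + 4*z/(z^3 - 5*z^2 - 14*z) + 4*(z - 3)/(z^3 - 5*z^2 - 14*z) = 4*(-z^2 + 6*z - 29)/(z^4 - 10*z^3 - 3*z^2 + 140*z + 196)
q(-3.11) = -2.18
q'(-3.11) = -1.82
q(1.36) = 0.35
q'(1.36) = -0.25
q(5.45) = -0.85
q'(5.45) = -0.78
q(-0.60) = 1.35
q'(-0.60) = -1.16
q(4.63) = -0.41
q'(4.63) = -0.37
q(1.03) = 0.44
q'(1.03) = -0.29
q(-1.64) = 5.97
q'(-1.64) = -17.17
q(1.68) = 0.27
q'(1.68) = -0.23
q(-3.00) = -2.40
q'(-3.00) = -2.24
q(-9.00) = -0.43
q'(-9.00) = -0.05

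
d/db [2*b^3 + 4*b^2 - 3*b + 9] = 6*b^2 + 8*b - 3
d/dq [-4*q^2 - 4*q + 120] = -8*q - 4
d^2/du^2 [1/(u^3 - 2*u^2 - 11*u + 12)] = 2*((2 - 3*u)*(u^3 - 2*u^2 - 11*u + 12) + (-3*u^2 + 4*u + 11)^2)/(u^3 - 2*u^2 - 11*u + 12)^3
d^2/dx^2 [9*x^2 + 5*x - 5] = 18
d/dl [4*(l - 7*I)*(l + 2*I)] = 8*l - 20*I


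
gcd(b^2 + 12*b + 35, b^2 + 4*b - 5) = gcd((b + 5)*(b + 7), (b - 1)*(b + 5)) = b + 5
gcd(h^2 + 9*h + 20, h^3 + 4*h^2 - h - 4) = h + 4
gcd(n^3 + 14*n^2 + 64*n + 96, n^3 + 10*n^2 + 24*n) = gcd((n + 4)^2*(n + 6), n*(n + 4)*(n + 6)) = n^2 + 10*n + 24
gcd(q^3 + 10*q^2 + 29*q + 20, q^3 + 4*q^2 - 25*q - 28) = q + 1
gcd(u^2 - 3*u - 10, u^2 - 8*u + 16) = 1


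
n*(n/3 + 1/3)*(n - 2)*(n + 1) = n^4/3 - n^2 - 2*n/3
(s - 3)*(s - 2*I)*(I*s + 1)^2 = -s^4 + 3*s^3 + 4*I*s^3 + 5*s^2 - 12*I*s^2 - 15*s - 2*I*s + 6*I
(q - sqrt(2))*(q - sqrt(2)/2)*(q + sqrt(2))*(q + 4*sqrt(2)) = q^4 + 7*sqrt(2)*q^3/2 - 6*q^2 - 7*sqrt(2)*q + 8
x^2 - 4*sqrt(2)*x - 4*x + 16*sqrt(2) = (x - 4)*(x - 4*sqrt(2))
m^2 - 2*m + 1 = (m - 1)^2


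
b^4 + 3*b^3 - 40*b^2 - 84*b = b*(b - 6)*(b + 2)*(b + 7)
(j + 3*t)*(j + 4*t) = j^2 + 7*j*t + 12*t^2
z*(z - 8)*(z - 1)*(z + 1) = z^4 - 8*z^3 - z^2 + 8*z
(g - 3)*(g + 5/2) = g^2 - g/2 - 15/2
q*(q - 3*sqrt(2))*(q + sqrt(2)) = q^3 - 2*sqrt(2)*q^2 - 6*q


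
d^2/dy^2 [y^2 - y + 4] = 2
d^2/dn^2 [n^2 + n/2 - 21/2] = 2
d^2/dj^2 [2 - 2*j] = 0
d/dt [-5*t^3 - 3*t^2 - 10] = 3*t*(-5*t - 2)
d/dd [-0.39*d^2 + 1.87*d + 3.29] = 1.87 - 0.78*d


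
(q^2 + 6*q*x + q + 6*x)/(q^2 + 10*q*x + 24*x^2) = (q + 1)/(q + 4*x)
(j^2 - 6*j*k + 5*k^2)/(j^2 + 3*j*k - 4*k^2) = (j - 5*k)/(j + 4*k)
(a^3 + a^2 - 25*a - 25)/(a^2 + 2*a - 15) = (a^2 - 4*a - 5)/(a - 3)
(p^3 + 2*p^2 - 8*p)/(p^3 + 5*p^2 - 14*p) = (p + 4)/(p + 7)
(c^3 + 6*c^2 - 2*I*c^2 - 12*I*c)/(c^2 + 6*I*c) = (c^2 + 2*c*(3 - I) - 12*I)/(c + 6*I)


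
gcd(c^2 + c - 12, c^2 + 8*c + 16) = c + 4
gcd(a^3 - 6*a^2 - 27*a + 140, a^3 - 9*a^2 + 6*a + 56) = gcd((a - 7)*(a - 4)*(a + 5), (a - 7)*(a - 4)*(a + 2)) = a^2 - 11*a + 28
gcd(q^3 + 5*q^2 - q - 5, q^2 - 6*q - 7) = q + 1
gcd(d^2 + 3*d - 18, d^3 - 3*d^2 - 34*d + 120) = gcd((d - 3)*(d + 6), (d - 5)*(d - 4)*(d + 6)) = d + 6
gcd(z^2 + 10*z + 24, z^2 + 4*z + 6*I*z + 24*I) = z + 4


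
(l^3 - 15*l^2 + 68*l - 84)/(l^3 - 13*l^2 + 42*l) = (l - 2)/l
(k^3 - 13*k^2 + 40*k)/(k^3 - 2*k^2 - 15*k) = (k - 8)/(k + 3)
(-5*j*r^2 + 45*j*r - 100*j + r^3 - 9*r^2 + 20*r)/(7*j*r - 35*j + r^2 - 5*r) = (-5*j*r + 20*j + r^2 - 4*r)/(7*j + r)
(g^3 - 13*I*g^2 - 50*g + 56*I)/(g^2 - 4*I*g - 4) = (g^2 - 11*I*g - 28)/(g - 2*I)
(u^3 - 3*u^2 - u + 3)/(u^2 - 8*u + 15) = (u^2 - 1)/(u - 5)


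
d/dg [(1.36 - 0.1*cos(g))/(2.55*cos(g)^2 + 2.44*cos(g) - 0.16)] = (-0.255*cos(g)^2 + 6.936*cos(g) + 3.3024)*sin(g)/(6.5025*cos(g)^4 + 12.444*cos(g)^3 + 5.1376*cos(g)^2 - 0.7808*cos(g) + 0.0256)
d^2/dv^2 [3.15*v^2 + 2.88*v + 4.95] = 6.30000000000000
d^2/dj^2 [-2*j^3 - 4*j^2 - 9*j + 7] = -12*j - 8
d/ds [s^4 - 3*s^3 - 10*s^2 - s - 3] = 4*s^3 - 9*s^2 - 20*s - 1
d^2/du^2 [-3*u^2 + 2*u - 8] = -6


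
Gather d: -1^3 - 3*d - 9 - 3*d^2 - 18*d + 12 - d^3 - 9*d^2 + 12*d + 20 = -d^3 - 12*d^2 - 9*d + 22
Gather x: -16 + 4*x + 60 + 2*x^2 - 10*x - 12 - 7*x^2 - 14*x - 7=-5*x^2 - 20*x + 25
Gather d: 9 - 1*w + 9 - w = 18 - 2*w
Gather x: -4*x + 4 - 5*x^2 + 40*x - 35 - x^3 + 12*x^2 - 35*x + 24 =-x^3 + 7*x^2 + x - 7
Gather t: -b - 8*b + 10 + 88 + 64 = 162 - 9*b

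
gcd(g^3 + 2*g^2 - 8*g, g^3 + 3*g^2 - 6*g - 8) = g^2 + 2*g - 8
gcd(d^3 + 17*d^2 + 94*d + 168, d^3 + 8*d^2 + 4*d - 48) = d^2 + 10*d + 24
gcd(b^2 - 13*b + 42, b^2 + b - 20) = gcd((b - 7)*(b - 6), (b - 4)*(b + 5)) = 1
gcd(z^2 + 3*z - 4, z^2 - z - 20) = z + 4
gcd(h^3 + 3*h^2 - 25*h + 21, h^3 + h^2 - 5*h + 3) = h - 1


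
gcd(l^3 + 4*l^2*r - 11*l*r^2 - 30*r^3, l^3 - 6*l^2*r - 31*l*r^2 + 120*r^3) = -l^2 - 2*l*r + 15*r^2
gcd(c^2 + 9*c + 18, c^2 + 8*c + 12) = c + 6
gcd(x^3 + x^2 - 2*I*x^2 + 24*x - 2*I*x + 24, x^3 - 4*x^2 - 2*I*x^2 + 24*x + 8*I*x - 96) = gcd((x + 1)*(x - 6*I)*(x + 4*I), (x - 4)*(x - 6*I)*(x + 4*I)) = x^2 - 2*I*x + 24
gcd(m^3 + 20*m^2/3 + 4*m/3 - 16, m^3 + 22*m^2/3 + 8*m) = m + 6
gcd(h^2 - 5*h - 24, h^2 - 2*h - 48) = h - 8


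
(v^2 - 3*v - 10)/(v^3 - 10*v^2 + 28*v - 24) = (v^2 - 3*v - 10)/(v^3 - 10*v^2 + 28*v - 24)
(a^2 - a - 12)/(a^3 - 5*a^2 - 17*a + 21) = (a - 4)/(a^2 - 8*a + 7)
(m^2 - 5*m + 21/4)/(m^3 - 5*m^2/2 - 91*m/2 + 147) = (m - 3/2)/(m^2 + m - 42)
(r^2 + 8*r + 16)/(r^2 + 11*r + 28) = (r + 4)/(r + 7)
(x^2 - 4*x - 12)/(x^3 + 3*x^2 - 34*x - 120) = (x + 2)/(x^2 + 9*x + 20)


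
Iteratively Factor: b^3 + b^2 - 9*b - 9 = (b + 1)*(b^2 - 9) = (b - 3)*(b + 1)*(b + 3)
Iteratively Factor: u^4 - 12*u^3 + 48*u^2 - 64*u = (u)*(u^3 - 12*u^2 + 48*u - 64) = u*(u - 4)*(u^2 - 8*u + 16) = u*(u - 4)^2*(u - 4)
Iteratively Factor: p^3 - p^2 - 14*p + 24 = (p - 3)*(p^2 + 2*p - 8) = (p - 3)*(p - 2)*(p + 4)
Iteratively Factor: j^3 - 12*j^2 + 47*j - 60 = (j - 3)*(j^2 - 9*j + 20) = (j - 5)*(j - 3)*(j - 4)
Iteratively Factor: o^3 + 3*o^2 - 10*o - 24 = (o + 2)*(o^2 + o - 12) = (o - 3)*(o + 2)*(o + 4)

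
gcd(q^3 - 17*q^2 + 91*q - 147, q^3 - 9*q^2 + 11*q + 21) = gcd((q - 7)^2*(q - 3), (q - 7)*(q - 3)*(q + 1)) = q^2 - 10*q + 21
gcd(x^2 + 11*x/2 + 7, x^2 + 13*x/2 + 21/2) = x + 7/2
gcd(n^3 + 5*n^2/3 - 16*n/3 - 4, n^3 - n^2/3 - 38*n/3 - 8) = n^2 + 11*n/3 + 2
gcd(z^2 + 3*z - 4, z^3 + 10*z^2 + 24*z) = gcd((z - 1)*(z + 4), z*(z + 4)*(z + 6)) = z + 4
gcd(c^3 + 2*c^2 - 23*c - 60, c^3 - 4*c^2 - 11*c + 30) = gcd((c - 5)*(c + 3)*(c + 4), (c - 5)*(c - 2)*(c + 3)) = c^2 - 2*c - 15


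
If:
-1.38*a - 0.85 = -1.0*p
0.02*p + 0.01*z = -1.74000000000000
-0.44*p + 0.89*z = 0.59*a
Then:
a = -42.90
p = -58.35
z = -57.29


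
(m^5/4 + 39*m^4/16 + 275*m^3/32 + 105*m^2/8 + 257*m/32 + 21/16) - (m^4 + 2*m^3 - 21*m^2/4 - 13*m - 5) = m^5/4 + 23*m^4/16 + 211*m^3/32 + 147*m^2/8 + 673*m/32 + 101/16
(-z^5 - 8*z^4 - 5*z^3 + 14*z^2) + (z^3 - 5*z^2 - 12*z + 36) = -z^5 - 8*z^4 - 4*z^3 + 9*z^2 - 12*z + 36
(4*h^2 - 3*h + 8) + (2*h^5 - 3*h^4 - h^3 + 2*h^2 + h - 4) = 2*h^5 - 3*h^4 - h^3 + 6*h^2 - 2*h + 4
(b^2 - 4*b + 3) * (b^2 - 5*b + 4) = b^4 - 9*b^3 + 27*b^2 - 31*b + 12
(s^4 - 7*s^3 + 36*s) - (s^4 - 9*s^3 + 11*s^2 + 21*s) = 2*s^3 - 11*s^2 + 15*s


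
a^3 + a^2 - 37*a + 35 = (a - 5)*(a - 1)*(a + 7)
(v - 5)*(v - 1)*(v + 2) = v^3 - 4*v^2 - 7*v + 10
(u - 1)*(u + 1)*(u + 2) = u^3 + 2*u^2 - u - 2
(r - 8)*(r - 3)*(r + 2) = r^3 - 9*r^2 + 2*r + 48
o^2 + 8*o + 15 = (o + 3)*(o + 5)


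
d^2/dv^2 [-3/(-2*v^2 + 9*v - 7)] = 6*(-4*v^2 + 18*v + (4*v - 9)^2 - 14)/(2*v^2 - 9*v + 7)^3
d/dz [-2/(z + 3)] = 2/(z + 3)^2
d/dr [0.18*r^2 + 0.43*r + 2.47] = 0.36*r + 0.43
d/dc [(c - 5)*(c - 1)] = 2*c - 6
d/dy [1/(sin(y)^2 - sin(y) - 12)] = (1 - 2*sin(y))*cos(y)/(sin(y) + cos(y)^2 + 11)^2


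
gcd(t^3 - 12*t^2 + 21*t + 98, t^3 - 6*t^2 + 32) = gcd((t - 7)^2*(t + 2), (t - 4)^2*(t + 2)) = t + 2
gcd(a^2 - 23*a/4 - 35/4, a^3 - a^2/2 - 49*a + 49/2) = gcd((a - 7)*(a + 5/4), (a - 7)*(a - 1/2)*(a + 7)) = a - 7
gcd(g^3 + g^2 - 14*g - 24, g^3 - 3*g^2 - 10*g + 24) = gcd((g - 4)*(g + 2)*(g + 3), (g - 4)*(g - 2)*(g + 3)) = g^2 - g - 12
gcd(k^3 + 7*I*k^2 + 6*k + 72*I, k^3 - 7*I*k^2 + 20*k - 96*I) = k^2 + I*k + 12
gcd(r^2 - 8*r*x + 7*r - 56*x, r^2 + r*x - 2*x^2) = 1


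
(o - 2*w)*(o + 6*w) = o^2 + 4*o*w - 12*w^2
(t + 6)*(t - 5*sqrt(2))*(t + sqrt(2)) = t^3 - 4*sqrt(2)*t^2 + 6*t^2 - 24*sqrt(2)*t - 10*t - 60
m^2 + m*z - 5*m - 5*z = (m - 5)*(m + z)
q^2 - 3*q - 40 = (q - 8)*(q + 5)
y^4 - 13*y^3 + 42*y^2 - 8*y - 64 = (y - 8)*(y - 4)*(y - 2)*(y + 1)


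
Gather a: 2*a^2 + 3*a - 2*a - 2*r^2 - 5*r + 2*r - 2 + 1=2*a^2 + a - 2*r^2 - 3*r - 1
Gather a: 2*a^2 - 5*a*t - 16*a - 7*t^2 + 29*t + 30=2*a^2 + a*(-5*t - 16) - 7*t^2 + 29*t + 30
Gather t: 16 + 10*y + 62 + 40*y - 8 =50*y + 70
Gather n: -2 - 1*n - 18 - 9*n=-10*n - 20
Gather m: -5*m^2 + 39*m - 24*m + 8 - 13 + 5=-5*m^2 + 15*m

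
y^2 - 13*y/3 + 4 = (y - 3)*(y - 4/3)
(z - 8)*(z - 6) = z^2 - 14*z + 48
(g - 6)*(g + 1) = g^2 - 5*g - 6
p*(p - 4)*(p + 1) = p^3 - 3*p^2 - 4*p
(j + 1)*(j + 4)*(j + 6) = j^3 + 11*j^2 + 34*j + 24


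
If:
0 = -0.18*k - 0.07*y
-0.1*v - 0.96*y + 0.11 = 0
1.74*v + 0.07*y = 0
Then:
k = -0.04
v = -0.00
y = 0.12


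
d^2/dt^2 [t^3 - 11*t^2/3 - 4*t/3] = 6*t - 22/3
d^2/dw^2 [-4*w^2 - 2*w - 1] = -8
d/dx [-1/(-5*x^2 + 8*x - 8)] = 2*(4 - 5*x)/(5*x^2 - 8*x + 8)^2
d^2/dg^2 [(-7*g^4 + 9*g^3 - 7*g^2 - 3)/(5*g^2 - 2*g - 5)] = 2*(-175*g^6 + 210*g^5 + 441*g^4 - 369*g^3 - 1530*g^2 + 765*g - 262)/(125*g^6 - 150*g^5 - 315*g^4 + 292*g^3 + 315*g^2 - 150*g - 125)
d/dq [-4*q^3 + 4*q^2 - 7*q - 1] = -12*q^2 + 8*q - 7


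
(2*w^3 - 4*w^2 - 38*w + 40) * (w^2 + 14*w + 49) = 2*w^5 + 24*w^4 + 4*w^3 - 688*w^2 - 1302*w + 1960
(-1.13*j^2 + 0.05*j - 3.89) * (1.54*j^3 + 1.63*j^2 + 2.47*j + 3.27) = -1.7402*j^5 - 1.7649*j^4 - 8.7002*j^3 - 9.9123*j^2 - 9.4448*j - 12.7203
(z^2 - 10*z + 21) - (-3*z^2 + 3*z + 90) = 4*z^2 - 13*z - 69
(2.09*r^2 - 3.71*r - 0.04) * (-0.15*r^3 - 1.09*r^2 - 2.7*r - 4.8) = -0.3135*r^5 - 1.7216*r^4 - 1.5931*r^3 + 0.0286000000000026*r^2 + 17.916*r + 0.192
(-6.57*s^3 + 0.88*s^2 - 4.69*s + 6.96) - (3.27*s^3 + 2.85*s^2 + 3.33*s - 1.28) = -9.84*s^3 - 1.97*s^2 - 8.02*s + 8.24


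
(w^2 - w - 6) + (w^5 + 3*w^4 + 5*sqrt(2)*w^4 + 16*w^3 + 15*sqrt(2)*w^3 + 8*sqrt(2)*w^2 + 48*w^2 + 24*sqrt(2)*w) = w^5 + 3*w^4 + 5*sqrt(2)*w^4 + 16*w^3 + 15*sqrt(2)*w^3 + 8*sqrt(2)*w^2 + 49*w^2 - w + 24*sqrt(2)*w - 6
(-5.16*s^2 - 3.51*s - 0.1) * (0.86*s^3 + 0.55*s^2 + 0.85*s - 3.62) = -4.4376*s^5 - 5.8566*s^4 - 6.4025*s^3 + 15.6407*s^2 + 12.6212*s + 0.362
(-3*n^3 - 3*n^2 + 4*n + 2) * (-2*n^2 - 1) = 6*n^5 + 6*n^4 - 5*n^3 - n^2 - 4*n - 2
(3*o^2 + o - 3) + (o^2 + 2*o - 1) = 4*o^2 + 3*o - 4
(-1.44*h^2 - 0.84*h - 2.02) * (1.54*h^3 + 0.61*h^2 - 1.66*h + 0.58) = -2.2176*h^5 - 2.172*h^4 - 1.2328*h^3 - 0.673*h^2 + 2.866*h - 1.1716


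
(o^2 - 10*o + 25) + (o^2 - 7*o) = 2*o^2 - 17*o + 25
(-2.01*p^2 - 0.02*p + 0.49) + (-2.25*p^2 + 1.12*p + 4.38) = -4.26*p^2 + 1.1*p + 4.87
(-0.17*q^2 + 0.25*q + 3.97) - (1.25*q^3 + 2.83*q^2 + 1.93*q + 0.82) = -1.25*q^3 - 3.0*q^2 - 1.68*q + 3.15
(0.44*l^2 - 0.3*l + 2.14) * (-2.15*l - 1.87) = -0.946*l^3 - 0.1778*l^2 - 4.04*l - 4.0018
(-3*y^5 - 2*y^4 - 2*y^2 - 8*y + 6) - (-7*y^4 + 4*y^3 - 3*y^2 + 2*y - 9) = -3*y^5 + 5*y^4 - 4*y^3 + y^2 - 10*y + 15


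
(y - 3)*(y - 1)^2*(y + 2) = y^4 - 3*y^3 - 3*y^2 + 11*y - 6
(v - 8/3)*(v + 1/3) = v^2 - 7*v/3 - 8/9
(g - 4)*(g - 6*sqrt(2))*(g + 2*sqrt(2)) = g^3 - 4*sqrt(2)*g^2 - 4*g^2 - 24*g + 16*sqrt(2)*g + 96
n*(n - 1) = n^2 - n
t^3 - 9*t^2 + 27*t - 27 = (t - 3)^3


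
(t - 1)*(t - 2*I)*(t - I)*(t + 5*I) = t^4 - t^3 + 2*I*t^3 + 13*t^2 - 2*I*t^2 - 13*t - 10*I*t + 10*I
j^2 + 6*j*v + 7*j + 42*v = (j + 7)*(j + 6*v)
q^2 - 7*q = q*(q - 7)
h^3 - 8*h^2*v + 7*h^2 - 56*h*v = h*(h + 7)*(h - 8*v)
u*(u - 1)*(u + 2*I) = u^3 - u^2 + 2*I*u^2 - 2*I*u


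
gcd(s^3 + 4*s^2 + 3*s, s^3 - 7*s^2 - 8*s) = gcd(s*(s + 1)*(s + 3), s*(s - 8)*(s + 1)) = s^2 + s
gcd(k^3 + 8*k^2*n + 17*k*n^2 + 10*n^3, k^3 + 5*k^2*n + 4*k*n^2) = k + n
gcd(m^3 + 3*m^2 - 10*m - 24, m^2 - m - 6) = m^2 - m - 6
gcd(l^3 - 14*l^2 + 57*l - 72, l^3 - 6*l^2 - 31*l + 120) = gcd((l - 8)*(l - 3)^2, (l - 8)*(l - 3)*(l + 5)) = l^2 - 11*l + 24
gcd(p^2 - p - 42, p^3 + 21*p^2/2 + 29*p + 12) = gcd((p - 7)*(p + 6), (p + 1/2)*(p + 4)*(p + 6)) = p + 6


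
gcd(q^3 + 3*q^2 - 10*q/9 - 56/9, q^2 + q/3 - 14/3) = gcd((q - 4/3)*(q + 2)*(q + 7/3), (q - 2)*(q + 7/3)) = q + 7/3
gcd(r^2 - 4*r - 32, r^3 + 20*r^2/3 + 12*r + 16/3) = r + 4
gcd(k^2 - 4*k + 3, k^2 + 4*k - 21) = k - 3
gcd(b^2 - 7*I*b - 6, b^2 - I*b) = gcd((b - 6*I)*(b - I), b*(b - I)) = b - I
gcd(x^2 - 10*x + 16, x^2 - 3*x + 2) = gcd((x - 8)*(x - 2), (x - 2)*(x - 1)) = x - 2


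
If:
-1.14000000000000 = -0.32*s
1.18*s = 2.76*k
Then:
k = 1.52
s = 3.56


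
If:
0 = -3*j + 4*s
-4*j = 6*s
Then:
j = 0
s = 0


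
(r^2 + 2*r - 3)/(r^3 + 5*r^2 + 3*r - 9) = 1/(r + 3)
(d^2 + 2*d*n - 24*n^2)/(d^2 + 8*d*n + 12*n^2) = (d - 4*n)/(d + 2*n)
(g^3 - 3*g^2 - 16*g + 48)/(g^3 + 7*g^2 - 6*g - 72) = (g - 4)/(g + 6)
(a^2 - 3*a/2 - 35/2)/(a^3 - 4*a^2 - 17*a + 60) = (a + 7/2)/(a^2 + a - 12)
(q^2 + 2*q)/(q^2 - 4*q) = (q + 2)/(q - 4)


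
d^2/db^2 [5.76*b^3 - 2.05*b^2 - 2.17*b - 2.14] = 34.56*b - 4.1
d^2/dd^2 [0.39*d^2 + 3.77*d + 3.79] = 0.780000000000000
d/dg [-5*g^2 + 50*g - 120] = 50 - 10*g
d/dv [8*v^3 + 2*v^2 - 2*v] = 24*v^2 + 4*v - 2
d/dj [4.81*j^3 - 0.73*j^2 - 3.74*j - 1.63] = 14.43*j^2 - 1.46*j - 3.74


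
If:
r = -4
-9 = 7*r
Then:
No Solution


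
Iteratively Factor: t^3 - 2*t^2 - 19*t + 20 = (t - 1)*(t^2 - t - 20) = (t - 5)*(t - 1)*(t + 4)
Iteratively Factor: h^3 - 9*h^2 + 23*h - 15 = (h - 5)*(h^2 - 4*h + 3) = (h - 5)*(h - 3)*(h - 1)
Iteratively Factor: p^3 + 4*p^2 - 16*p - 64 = (p - 4)*(p^2 + 8*p + 16) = (p - 4)*(p + 4)*(p + 4)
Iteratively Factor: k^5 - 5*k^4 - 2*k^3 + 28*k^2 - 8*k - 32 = (k - 4)*(k^4 - k^3 - 6*k^2 + 4*k + 8) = (k - 4)*(k + 2)*(k^3 - 3*k^2 + 4) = (k - 4)*(k - 2)*(k + 2)*(k^2 - k - 2) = (k - 4)*(k - 2)^2*(k + 2)*(k + 1)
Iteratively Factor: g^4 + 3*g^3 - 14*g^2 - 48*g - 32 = (g + 2)*(g^3 + g^2 - 16*g - 16) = (g - 4)*(g + 2)*(g^2 + 5*g + 4) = (g - 4)*(g + 1)*(g + 2)*(g + 4)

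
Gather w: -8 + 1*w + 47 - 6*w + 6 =45 - 5*w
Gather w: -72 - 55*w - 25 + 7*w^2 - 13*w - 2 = 7*w^2 - 68*w - 99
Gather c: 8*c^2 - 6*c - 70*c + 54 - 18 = 8*c^2 - 76*c + 36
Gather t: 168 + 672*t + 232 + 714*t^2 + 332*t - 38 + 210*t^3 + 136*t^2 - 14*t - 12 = 210*t^3 + 850*t^2 + 990*t + 350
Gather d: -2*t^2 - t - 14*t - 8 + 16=-2*t^2 - 15*t + 8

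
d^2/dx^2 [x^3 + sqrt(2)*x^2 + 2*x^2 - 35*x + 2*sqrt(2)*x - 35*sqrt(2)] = 6*x + 2*sqrt(2) + 4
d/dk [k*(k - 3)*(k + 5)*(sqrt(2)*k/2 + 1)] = 2*sqrt(2)*k^3 + 3*k^2 + 3*sqrt(2)*k^2 - 15*sqrt(2)*k + 4*k - 15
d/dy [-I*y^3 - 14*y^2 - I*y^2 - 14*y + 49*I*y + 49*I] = -3*I*y^2 - 28*y - 2*I*y - 14 + 49*I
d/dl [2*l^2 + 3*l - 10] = 4*l + 3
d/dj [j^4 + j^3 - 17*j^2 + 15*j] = 4*j^3 + 3*j^2 - 34*j + 15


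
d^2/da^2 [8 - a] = 0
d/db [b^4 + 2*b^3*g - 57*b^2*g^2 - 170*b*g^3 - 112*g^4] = 4*b^3 + 6*b^2*g - 114*b*g^2 - 170*g^3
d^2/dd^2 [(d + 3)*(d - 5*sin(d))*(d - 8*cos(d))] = 5*d^2*sin(d) + 8*d^2*cos(d) + 47*d*sin(d) - 80*d*sin(2*d) + 4*d*cos(d) + 6*d + 38*sin(d) - 240*sin(2*d) - 46*cos(d) + 80*cos(2*d) + 6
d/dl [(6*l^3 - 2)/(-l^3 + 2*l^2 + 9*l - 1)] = 2*(6*l^4 + 54*l^3 - 12*l^2 + 4*l + 9)/(l^6 - 4*l^5 - 14*l^4 + 38*l^3 + 77*l^2 - 18*l + 1)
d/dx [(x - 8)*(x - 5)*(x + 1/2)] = 3*x^2 - 25*x + 67/2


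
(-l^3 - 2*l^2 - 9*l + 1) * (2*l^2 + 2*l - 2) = -2*l^5 - 6*l^4 - 20*l^3 - 12*l^2 + 20*l - 2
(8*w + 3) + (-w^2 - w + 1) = -w^2 + 7*w + 4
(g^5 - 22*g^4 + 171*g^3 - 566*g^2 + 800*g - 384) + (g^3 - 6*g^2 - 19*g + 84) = g^5 - 22*g^4 + 172*g^3 - 572*g^2 + 781*g - 300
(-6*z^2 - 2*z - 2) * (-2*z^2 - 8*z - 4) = 12*z^4 + 52*z^3 + 44*z^2 + 24*z + 8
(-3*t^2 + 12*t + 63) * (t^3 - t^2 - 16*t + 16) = -3*t^5 + 15*t^4 + 99*t^3 - 303*t^2 - 816*t + 1008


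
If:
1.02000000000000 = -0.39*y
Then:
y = -2.62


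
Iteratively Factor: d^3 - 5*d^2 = (d)*(d^2 - 5*d) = d*(d - 5)*(d)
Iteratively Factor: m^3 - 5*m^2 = (m)*(m^2 - 5*m) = m*(m - 5)*(m)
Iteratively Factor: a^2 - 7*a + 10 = (a - 5)*(a - 2)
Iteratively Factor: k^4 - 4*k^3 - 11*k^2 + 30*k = (k + 3)*(k^3 - 7*k^2 + 10*k) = k*(k + 3)*(k^2 - 7*k + 10) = k*(k - 5)*(k + 3)*(k - 2)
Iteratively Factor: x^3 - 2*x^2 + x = (x)*(x^2 - 2*x + 1) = x*(x - 1)*(x - 1)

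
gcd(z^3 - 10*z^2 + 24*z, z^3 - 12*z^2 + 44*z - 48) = z^2 - 10*z + 24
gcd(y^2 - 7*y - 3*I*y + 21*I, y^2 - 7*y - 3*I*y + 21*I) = y^2 + y*(-7 - 3*I) + 21*I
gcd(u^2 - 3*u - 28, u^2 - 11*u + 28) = u - 7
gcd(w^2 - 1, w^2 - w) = w - 1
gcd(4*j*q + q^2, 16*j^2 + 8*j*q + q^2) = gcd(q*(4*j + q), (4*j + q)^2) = 4*j + q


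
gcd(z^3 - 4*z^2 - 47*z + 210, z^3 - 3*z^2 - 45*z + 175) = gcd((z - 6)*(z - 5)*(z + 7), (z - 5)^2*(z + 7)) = z^2 + 2*z - 35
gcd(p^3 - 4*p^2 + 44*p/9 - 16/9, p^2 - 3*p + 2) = p - 2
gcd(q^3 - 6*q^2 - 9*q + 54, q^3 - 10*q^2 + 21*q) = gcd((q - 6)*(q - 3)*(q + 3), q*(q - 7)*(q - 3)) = q - 3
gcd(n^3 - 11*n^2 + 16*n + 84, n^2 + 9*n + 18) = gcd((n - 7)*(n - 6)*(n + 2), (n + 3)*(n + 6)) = 1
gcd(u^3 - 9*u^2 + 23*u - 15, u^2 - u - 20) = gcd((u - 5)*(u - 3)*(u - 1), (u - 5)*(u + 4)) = u - 5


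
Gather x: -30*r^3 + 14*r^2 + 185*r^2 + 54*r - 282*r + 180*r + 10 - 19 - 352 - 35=-30*r^3 + 199*r^2 - 48*r - 396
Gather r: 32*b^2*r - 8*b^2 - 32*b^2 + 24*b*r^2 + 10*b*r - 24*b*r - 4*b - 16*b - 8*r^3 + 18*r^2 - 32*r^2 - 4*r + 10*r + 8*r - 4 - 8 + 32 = -40*b^2 - 20*b - 8*r^3 + r^2*(24*b - 14) + r*(32*b^2 - 14*b + 14) + 20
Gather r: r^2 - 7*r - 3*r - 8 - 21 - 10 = r^2 - 10*r - 39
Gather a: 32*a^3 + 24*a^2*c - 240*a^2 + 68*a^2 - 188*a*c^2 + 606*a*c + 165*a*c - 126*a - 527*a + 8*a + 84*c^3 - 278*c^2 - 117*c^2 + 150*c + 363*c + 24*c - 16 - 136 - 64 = 32*a^3 + a^2*(24*c - 172) + a*(-188*c^2 + 771*c - 645) + 84*c^3 - 395*c^2 + 537*c - 216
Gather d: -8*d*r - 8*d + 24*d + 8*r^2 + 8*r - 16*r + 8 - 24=d*(16 - 8*r) + 8*r^2 - 8*r - 16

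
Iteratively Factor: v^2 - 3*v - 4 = (v - 4)*(v + 1)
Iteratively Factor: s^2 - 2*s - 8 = (s - 4)*(s + 2)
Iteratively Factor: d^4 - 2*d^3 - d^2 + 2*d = (d)*(d^3 - 2*d^2 - d + 2) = d*(d - 2)*(d^2 - 1) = d*(d - 2)*(d + 1)*(d - 1)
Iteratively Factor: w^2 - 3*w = (w)*(w - 3)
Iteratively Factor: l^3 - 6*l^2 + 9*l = (l - 3)*(l^2 - 3*l) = (l - 3)^2*(l)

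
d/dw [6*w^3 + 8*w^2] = 2*w*(9*w + 8)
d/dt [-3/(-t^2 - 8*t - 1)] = 6*(-t - 4)/(t^2 + 8*t + 1)^2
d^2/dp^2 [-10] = 0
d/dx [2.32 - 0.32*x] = -0.320000000000000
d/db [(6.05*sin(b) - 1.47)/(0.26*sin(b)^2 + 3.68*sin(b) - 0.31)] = (-1.573*sin(b)^2 + 0.764399999999998*sin(b) + 3.5341)*cos(b)/(0.0676*sin(b)^4 + 1.9136*sin(b)^3 + 13.3812*sin(b)^2 - 2.2816*sin(b) + 0.0961)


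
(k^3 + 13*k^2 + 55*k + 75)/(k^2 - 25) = (k^2 + 8*k + 15)/(k - 5)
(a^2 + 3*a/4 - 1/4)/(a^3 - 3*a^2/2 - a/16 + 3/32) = 8*(a + 1)/(8*a^2 - 10*a - 3)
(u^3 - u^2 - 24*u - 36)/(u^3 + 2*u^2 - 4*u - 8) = (u^2 - 3*u - 18)/(u^2 - 4)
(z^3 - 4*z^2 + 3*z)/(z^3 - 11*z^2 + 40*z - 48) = z*(z - 1)/(z^2 - 8*z + 16)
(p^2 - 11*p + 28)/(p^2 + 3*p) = (p^2 - 11*p + 28)/(p*(p + 3))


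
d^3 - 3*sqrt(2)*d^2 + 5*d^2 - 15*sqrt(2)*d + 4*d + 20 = (d + 5)*(d - 2*sqrt(2))*(d - sqrt(2))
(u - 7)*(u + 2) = u^2 - 5*u - 14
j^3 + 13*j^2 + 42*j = j*(j + 6)*(j + 7)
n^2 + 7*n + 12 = (n + 3)*(n + 4)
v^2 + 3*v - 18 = (v - 3)*(v + 6)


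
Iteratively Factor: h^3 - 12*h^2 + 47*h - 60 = (h - 4)*(h^2 - 8*h + 15) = (h - 4)*(h - 3)*(h - 5)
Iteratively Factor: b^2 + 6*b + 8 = (b + 4)*(b + 2)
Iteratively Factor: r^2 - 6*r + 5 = (r - 5)*(r - 1)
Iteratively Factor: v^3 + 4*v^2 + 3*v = (v + 3)*(v^2 + v) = (v + 1)*(v + 3)*(v)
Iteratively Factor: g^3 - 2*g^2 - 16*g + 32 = (g + 4)*(g^2 - 6*g + 8) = (g - 2)*(g + 4)*(g - 4)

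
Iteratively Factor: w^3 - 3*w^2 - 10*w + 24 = (w + 3)*(w^2 - 6*w + 8) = (w - 4)*(w + 3)*(w - 2)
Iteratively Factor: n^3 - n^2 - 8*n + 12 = (n - 2)*(n^2 + n - 6) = (n - 2)^2*(n + 3)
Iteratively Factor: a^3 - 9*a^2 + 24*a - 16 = (a - 4)*(a^2 - 5*a + 4) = (a - 4)*(a - 1)*(a - 4)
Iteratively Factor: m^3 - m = (m)*(m^2 - 1) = m*(m + 1)*(m - 1)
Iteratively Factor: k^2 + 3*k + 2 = (k + 1)*(k + 2)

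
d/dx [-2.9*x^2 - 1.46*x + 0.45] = -5.8*x - 1.46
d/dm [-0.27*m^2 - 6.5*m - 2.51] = -0.54*m - 6.5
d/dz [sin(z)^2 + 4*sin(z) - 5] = 2*(sin(z) + 2)*cos(z)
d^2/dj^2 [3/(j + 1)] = 6/(j + 1)^3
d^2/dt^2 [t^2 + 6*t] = 2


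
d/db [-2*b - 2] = -2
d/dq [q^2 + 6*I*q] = 2*q + 6*I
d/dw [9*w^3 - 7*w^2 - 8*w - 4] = 27*w^2 - 14*w - 8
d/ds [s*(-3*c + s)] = -3*c + 2*s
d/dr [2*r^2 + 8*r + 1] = 4*r + 8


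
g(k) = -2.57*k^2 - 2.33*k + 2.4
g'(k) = -5.14*k - 2.33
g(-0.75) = 2.70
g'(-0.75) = 1.52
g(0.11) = 2.11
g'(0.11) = -2.90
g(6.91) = -136.41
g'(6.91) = -37.85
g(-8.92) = -181.30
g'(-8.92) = 43.52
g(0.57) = 0.24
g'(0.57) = -5.26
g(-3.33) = -18.34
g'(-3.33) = 14.79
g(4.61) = -62.96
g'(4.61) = -26.03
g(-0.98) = 2.22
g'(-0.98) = 2.71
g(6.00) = -104.10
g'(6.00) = -33.17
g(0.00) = 2.40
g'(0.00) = -2.33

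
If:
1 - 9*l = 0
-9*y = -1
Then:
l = 1/9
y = 1/9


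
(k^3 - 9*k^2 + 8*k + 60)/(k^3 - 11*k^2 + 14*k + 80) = (k - 6)/(k - 8)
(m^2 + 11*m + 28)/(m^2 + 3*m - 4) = (m + 7)/(m - 1)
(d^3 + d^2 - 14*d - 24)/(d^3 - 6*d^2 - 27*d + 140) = (d^2 + 5*d + 6)/(d^2 - 2*d - 35)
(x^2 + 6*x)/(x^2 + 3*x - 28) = x*(x + 6)/(x^2 + 3*x - 28)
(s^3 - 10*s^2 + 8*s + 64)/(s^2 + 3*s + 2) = (s^2 - 12*s + 32)/(s + 1)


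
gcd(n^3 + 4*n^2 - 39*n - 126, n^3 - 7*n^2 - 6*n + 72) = n^2 - 3*n - 18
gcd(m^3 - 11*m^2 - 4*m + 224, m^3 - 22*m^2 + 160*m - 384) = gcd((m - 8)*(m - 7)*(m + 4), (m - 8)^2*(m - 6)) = m - 8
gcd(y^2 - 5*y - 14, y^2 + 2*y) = y + 2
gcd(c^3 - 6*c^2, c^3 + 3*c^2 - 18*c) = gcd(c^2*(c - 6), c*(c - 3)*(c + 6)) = c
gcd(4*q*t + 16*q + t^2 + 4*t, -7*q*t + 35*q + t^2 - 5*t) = 1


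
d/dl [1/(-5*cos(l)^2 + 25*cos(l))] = (5 - 2*cos(l))*sin(l)/(5*(cos(l) - 5)^2*cos(l)^2)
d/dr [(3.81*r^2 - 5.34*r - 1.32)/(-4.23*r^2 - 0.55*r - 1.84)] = (-24.6837*r^2 - 25.188*r + 9.0996)/(17.8929*r^4 + 4.653*r^3 + 15.8689*r^2 + 2.024*r + 3.3856)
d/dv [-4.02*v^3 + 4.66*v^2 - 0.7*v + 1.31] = -12.06*v^2 + 9.32*v - 0.7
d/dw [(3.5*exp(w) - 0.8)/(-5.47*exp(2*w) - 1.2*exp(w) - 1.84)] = (19.145*exp(2*w) - 8.752*exp(w) - 7.4)*exp(w)/(29.9209*exp(4*w) + 13.128*exp(3*w) + 21.5696*exp(2*w) + 4.416*exp(w) + 3.3856)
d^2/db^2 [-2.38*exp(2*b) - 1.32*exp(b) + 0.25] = (-9.52*exp(b) - 1.32)*exp(b)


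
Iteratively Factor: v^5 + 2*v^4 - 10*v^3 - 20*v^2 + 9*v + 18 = (v + 2)*(v^4 - 10*v^2 + 9) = (v - 3)*(v + 2)*(v^3 + 3*v^2 - v - 3) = (v - 3)*(v - 1)*(v + 2)*(v^2 + 4*v + 3) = (v - 3)*(v - 1)*(v + 1)*(v + 2)*(v + 3)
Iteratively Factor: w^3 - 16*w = (w)*(w^2 - 16) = w*(w + 4)*(w - 4)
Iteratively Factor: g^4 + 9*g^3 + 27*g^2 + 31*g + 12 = (g + 1)*(g^3 + 8*g^2 + 19*g + 12) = (g + 1)^2*(g^2 + 7*g + 12) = (g + 1)^2*(g + 4)*(g + 3)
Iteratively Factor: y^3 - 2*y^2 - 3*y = (y + 1)*(y^2 - 3*y) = y*(y + 1)*(y - 3)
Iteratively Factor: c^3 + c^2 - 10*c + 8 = (c - 2)*(c^2 + 3*c - 4) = (c - 2)*(c - 1)*(c + 4)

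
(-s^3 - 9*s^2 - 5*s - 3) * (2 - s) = s^4 + 7*s^3 - 13*s^2 - 7*s - 6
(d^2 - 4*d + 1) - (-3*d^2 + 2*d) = 4*d^2 - 6*d + 1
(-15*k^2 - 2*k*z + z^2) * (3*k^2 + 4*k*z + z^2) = -45*k^4 - 66*k^3*z - 20*k^2*z^2 + 2*k*z^3 + z^4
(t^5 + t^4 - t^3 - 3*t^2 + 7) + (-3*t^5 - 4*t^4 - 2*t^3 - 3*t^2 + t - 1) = -2*t^5 - 3*t^4 - 3*t^3 - 6*t^2 + t + 6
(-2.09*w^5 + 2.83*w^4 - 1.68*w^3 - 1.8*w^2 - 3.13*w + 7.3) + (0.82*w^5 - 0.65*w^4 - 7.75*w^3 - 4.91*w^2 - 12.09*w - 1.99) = -1.27*w^5 + 2.18*w^4 - 9.43*w^3 - 6.71*w^2 - 15.22*w + 5.31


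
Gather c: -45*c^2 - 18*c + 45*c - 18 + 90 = -45*c^2 + 27*c + 72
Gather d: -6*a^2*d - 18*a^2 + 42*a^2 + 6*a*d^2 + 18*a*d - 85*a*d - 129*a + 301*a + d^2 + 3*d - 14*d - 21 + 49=24*a^2 + 172*a + d^2*(6*a + 1) + d*(-6*a^2 - 67*a - 11) + 28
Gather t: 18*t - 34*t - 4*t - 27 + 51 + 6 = 30 - 20*t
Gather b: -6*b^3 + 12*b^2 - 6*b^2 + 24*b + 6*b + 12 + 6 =-6*b^3 + 6*b^2 + 30*b + 18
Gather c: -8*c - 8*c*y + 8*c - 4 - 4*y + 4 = -8*c*y - 4*y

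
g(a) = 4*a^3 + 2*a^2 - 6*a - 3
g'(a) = 12*a^2 + 4*a - 6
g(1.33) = 1.97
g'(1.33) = 20.55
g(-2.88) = -64.68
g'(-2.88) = 82.01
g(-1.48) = -2.71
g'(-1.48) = 14.36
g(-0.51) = 0.05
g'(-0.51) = -4.92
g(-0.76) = 0.96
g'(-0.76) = -2.11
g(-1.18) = 0.29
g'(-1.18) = 5.99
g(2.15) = 33.10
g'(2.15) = 58.07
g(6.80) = 1306.41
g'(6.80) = 576.08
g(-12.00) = -6555.00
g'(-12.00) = 1674.00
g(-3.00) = -75.00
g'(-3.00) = 90.00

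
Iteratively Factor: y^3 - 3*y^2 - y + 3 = (y - 1)*(y^2 - 2*y - 3) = (y - 3)*(y - 1)*(y + 1)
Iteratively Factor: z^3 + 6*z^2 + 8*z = (z + 2)*(z^2 + 4*z) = z*(z + 2)*(z + 4)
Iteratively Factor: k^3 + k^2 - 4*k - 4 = (k + 1)*(k^2 - 4) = (k - 2)*(k + 1)*(k + 2)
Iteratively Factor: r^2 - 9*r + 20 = (r - 5)*(r - 4)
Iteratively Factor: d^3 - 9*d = (d)*(d^2 - 9) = d*(d - 3)*(d + 3)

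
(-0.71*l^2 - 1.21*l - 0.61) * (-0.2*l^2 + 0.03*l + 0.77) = 0.142*l^4 + 0.2207*l^3 - 0.461*l^2 - 0.95*l - 0.4697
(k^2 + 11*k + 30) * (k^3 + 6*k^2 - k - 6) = k^5 + 17*k^4 + 95*k^3 + 163*k^2 - 96*k - 180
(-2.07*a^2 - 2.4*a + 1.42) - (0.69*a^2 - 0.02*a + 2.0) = -2.76*a^2 - 2.38*a - 0.58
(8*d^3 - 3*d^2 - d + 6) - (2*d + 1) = 8*d^3 - 3*d^2 - 3*d + 5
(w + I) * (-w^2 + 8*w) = -w^3 + 8*w^2 - I*w^2 + 8*I*w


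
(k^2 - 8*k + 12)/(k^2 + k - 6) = (k - 6)/(k + 3)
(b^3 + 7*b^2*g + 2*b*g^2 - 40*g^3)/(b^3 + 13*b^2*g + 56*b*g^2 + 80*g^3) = (b - 2*g)/(b + 4*g)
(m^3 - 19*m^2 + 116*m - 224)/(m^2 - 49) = (m^2 - 12*m + 32)/(m + 7)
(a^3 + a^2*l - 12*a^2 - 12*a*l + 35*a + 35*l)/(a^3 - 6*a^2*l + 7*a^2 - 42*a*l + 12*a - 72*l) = (a^3 + a^2*l - 12*a^2 - 12*a*l + 35*a + 35*l)/(a^3 - 6*a^2*l + 7*a^2 - 42*a*l + 12*a - 72*l)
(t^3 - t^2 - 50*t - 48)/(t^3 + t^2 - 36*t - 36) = (t - 8)/(t - 6)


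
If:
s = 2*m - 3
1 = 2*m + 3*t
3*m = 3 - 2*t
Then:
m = 7/5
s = -1/5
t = -3/5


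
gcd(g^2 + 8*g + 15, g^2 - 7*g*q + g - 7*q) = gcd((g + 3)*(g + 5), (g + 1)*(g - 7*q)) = 1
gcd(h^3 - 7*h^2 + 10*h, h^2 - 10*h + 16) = h - 2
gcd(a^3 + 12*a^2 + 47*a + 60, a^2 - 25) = a + 5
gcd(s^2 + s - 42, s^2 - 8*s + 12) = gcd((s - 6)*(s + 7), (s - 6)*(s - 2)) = s - 6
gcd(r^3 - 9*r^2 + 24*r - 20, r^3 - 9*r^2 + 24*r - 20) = r^3 - 9*r^2 + 24*r - 20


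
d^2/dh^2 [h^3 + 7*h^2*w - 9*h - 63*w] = 6*h + 14*w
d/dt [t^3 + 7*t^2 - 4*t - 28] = 3*t^2 + 14*t - 4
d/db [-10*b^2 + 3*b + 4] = 3 - 20*b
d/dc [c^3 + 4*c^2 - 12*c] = 3*c^2 + 8*c - 12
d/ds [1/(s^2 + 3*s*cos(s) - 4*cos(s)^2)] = (3*s*sin(s) - 2*s - 4*sin(2*s) - 3*cos(s))/((s - cos(s))^2*(s + 4*cos(s))^2)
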